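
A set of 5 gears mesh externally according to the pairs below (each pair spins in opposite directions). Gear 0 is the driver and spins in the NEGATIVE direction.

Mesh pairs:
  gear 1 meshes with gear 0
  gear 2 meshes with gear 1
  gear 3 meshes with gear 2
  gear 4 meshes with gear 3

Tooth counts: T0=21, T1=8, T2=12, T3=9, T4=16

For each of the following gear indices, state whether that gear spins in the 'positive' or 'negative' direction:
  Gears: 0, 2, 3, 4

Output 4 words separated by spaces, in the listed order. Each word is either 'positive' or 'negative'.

Gear 0 (driver): negative (depth 0)
  gear 1: meshes with gear 0 -> depth 1 -> positive (opposite of gear 0)
  gear 2: meshes with gear 1 -> depth 2 -> negative (opposite of gear 1)
  gear 3: meshes with gear 2 -> depth 3 -> positive (opposite of gear 2)
  gear 4: meshes with gear 3 -> depth 4 -> negative (opposite of gear 3)
Queried indices 0, 2, 3, 4 -> negative, negative, positive, negative

Answer: negative negative positive negative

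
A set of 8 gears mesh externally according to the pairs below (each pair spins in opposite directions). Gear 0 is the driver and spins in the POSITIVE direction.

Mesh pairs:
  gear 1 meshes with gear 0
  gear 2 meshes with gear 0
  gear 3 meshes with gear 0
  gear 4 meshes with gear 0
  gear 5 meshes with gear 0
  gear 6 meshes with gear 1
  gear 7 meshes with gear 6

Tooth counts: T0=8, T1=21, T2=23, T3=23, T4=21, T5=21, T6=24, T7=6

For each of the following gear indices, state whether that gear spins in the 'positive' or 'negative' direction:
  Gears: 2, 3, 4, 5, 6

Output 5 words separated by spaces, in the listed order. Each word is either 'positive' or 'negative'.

Answer: negative negative negative negative positive

Derivation:
Gear 0 (driver): positive (depth 0)
  gear 1: meshes with gear 0 -> depth 1 -> negative (opposite of gear 0)
  gear 2: meshes with gear 0 -> depth 1 -> negative (opposite of gear 0)
  gear 3: meshes with gear 0 -> depth 1 -> negative (opposite of gear 0)
  gear 4: meshes with gear 0 -> depth 1 -> negative (opposite of gear 0)
  gear 5: meshes with gear 0 -> depth 1 -> negative (opposite of gear 0)
  gear 6: meshes with gear 1 -> depth 2 -> positive (opposite of gear 1)
  gear 7: meshes with gear 6 -> depth 3 -> negative (opposite of gear 6)
Queried indices 2, 3, 4, 5, 6 -> negative, negative, negative, negative, positive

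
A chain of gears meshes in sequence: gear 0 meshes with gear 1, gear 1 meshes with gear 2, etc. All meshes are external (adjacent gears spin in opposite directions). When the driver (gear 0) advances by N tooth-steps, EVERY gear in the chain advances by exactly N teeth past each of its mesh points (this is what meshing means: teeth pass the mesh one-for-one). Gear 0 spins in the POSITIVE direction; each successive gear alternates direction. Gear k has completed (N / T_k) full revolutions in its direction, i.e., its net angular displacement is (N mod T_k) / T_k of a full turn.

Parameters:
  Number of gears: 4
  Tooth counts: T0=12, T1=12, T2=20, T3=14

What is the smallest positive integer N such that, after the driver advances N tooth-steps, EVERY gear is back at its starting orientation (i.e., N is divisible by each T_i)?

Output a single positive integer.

Answer: 420

Derivation:
Gear k returns to start when N is a multiple of T_k.
All gears at start simultaneously when N is a common multiple of [12, 12, 20, 14]; the smallest such N is lcm(12, 12, 20, 14).
Start: lcm = T0 = 12
Fold in T1=12: gcd(12, 12) = 12; lcm(12, 12) = 12 * 12 / 12 = 144 / 12 = 12
Fold in T2=20: gcd(12, 20) = 4; lcm(12, 20) = 12 * 20 / 4 = 240 / 4 = 60
Fold in T3=14: gcd(60, 14) = 2; lcm(60, 14) = 60 * 14 / 2 = 840 / 2 = 420
Full cycle length = 420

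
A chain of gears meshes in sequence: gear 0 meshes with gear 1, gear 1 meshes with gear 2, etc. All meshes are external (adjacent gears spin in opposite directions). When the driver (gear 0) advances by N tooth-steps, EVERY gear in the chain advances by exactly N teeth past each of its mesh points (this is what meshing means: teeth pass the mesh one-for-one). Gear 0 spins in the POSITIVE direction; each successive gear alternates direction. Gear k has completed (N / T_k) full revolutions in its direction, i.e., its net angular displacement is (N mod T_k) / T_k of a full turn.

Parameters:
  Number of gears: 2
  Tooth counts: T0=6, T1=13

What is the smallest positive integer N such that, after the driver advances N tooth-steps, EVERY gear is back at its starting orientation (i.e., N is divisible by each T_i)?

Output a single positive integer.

Answer: 78

Derivation:
Gear k returns to start when N is a multiple of T_k.
All gears at start simultaneously when N is a common multiple of [6, 13]; the smallest such N is lcm(6, 13).
Start: lcm = T0 = 6
Fold in T1=13: gcd(6, 13) = 1; lcm(6, 13) = 6 * 13 / 1 = 78 / 1 = 78
Full cycle length = 78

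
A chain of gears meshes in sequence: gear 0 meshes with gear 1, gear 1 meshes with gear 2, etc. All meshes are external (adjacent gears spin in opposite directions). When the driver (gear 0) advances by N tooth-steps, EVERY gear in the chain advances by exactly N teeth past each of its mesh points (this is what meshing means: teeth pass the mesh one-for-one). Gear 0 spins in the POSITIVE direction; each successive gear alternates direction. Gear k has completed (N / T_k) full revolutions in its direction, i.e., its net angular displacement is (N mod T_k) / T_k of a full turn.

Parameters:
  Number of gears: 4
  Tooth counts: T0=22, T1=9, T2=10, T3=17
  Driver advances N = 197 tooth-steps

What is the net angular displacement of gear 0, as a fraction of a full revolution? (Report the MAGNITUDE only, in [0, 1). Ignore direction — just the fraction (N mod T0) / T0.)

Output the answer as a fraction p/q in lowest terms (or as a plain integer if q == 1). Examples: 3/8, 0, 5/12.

Chain of 4 gears, tooth counts: [22, 9, 10, 17]
  gear 0: T0=22, direction=positive, advance = 197 mod 22 = 21 teeth = 21/22 turn
  gear 1: T1=9, direction=negative, advance = 197 mod 9 = 8 teeth = 8/9 turn
  gear 2: T2=10, direction=positive, advance = 197 mod 10 = 7 teeth = 7/10 turn
  gear 3: T3=17, direction=negative, advance = 197 mod 17 = 10 teeth = 10/17 turn
Gear 0: 197 mod 22 = 21
Fraction = 21 / 22 = 21/22 (gcd(21,22)=1) = 21/22

Answer: 21/22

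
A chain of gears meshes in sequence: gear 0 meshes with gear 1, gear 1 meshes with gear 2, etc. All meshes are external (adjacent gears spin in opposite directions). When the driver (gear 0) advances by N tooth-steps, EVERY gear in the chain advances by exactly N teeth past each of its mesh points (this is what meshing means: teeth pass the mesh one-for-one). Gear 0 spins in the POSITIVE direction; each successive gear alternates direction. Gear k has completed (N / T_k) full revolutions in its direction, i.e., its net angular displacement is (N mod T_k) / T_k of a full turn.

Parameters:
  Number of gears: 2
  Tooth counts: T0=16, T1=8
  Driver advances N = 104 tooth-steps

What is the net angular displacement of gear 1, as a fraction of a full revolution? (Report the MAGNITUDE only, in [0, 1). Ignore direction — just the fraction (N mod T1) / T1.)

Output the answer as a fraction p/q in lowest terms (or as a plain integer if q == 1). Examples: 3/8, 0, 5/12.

Chain of 2 gears, tooth counts: [16, 8]
  gear 0: T0=16, direction=positive, advance = 104 mod 16 = 8 teeth = 8/16 turn
  gear 1: T1=8, direction=negative, advance = 104 mod 8 = 0 teeth = 0/8 turn
Gear 1: 104 mod 8 = 0
Fraction = 0 / 8 = 0/1 (gcd(0,8)=8) = 0

Answer: 0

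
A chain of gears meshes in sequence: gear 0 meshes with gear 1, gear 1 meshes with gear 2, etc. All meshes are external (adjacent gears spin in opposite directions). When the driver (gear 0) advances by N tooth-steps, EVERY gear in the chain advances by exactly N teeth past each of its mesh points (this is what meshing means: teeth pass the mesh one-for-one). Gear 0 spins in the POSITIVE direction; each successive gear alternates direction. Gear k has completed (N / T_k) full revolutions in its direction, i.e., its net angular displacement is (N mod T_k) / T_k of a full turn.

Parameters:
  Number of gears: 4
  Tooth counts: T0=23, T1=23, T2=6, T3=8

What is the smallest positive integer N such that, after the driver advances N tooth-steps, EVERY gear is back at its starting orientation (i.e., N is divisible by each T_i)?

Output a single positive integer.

Answer: 552

Derivation:
Gear k returns to start when N is a multiple of T_k.
All gears at start simultaneously when N is a common multiple of [23, 23, 6, 8]; the smallest such N is lcm(23, 23, 6, 8).
Start: lcm = T0 = 23
Fold in T1=23: gcd(23, 23) = 23; lcm(23, 23) = 23 * 23 / 23 = 529 / 23 = 23
Fold in T2=6: gcd(23, 6) = 1; lcm(23, 6) = 23 * 6 / 1 = 138 / 1 = 138
Fold in T3=8: gcd(138, 8) = 2; lcm(138, 8) = 138 * 8 / 2 = 1104 / 2 = 552
Full cycle length = 552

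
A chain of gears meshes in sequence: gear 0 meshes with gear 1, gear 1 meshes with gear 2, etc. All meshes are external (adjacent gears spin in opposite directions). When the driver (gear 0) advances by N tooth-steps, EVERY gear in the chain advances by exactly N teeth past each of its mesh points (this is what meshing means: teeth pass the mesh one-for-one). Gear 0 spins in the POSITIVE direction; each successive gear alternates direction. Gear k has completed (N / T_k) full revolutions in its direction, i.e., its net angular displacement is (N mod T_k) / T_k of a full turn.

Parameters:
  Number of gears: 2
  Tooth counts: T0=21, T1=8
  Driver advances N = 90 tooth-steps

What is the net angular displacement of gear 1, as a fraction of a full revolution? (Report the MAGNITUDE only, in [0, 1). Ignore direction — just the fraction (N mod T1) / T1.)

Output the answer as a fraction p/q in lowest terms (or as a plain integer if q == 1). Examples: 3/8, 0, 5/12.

Answer: 1/4

Derivation:
Chain of 2 gears, tooth counts: [21, 8]
  gear 0: T0=21, direction=positive, advance = 90 mod 21 = 6 teeth = 6/21 turn
  gear 1: T1=8, direction=negative, advance = 90 mod 8 = 2 teeth = 2/8 turn
Gear 1: 90 mod 8 = 2
Fraction = 2 / 8 = 1/4 (gcd(2,8)=2) = 1/4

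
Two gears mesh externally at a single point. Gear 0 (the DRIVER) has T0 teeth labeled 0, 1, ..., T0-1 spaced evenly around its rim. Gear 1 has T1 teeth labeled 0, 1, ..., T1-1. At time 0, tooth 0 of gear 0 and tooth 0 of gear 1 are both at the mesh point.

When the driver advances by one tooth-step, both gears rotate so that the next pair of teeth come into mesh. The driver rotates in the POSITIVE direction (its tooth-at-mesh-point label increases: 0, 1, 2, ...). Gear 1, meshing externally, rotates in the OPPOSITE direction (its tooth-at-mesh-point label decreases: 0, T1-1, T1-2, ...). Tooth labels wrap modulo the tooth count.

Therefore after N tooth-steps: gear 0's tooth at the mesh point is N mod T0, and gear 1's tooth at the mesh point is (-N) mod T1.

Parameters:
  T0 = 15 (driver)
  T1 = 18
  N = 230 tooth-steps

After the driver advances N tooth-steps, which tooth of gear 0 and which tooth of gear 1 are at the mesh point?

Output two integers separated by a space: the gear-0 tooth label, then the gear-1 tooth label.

Answer: 5 4

Derivation:
Gear 0 (driver, T0=15): tooth at mesh = N mod T0
  230 = 15 * 15 + 5, so 230 mod 15 = 5
  gear 0 tooth = 5
Gear 1 (driven, T1=18): tooth at mesh = (-N) mod T1
  230 = 12 * 18 + 14, so 230 mod 18 = 14
  (-230) mod 18 = (-14) mod 18 = 18 - 14 = 4
Mesh after 230 steps: gear-0 tooth 5 meets gear-1 tooth 4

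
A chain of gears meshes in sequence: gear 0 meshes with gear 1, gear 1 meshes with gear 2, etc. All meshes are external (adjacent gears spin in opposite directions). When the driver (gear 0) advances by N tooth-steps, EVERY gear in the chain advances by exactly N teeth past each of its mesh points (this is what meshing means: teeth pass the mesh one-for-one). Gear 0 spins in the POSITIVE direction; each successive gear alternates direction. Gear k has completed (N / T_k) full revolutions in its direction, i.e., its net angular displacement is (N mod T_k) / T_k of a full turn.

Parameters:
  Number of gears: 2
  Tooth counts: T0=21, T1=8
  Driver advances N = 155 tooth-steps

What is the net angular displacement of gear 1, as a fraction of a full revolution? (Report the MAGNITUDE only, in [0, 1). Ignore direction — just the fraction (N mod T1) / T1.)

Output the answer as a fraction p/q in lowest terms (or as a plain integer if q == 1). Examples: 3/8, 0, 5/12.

Chain of 2 gears, tooth counts: [21, 8]
  gear 0: T0=21, direction=positive, advance = 155 mod 21 = 8 teeth = 8/21 turn
  gear 1: T1=8, direction=negative, advance = 155 mod 8 = 3 teeth = 3/8 turn
Gear 1: 155 mod 8 = 3
Fraction = 3 / 8 = 3/8 (gcd(3,8)=1) = 3/8

Answer: 3/8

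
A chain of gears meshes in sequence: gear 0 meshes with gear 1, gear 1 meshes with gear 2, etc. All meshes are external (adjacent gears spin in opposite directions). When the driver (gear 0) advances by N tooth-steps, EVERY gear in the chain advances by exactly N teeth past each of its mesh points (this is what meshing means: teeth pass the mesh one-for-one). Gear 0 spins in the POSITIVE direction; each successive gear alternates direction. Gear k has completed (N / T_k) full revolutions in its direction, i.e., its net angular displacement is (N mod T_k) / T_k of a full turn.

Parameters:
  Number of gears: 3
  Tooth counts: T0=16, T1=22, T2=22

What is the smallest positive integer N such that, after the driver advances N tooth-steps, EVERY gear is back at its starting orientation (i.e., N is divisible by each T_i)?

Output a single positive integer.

Answer: 176

Derivation:
Gear k returns to start when N is a multiple of T_k.
All gears at start simultaneously when N is a common multiple of [16, 22, 22]; the smallest such N is lcm(16, 22, 22).
Start: lcm = T0 = 16
Fold in T1=22: gcd(16, 22) = 2; lcm(16, 22) = 16 * 22 / 2 = 352 / 2 = 176
Fold in T2=22: gcd(176, 22) = 22; lcm(176, 22) = 176 * 22 / 22 = 3872 / 22 = 176
Full cycle length = 176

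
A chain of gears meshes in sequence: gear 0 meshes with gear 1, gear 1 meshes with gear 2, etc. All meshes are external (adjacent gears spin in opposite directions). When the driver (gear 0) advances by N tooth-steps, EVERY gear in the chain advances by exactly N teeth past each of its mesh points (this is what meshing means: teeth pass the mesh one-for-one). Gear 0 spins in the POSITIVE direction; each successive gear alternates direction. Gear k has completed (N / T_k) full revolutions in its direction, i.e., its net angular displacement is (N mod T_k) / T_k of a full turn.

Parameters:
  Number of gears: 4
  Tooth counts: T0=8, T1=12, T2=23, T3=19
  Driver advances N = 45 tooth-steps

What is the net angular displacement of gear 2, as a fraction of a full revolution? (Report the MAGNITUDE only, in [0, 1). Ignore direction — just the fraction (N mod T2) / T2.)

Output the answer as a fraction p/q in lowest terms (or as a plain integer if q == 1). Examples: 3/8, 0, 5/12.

Chain of 4 gears, tooth counts: [8, 12, 23, 19]
  gear 0: T0=8, direction=positive, advance = 45 mod 8 = 5 teeth = 5/8 turn
  gear 1: T1=12, direction=negative, advance = 45 mod 12 = 9 teeth = 9/12 turn
  gear 2: T2=23, direction=positive, advance = 45 mod 23 = 22 teeth = 22/23 turn
  gear 3: T3=19, direction=negative, advance = 45 mod 19 = 7 teeth = 7/19 turn
Gear 2: 45 mod 23 = 22
Fraction = 22 / 23 = 22/23 (gcd(22,23)=1) = 22/23

Answer: 22/23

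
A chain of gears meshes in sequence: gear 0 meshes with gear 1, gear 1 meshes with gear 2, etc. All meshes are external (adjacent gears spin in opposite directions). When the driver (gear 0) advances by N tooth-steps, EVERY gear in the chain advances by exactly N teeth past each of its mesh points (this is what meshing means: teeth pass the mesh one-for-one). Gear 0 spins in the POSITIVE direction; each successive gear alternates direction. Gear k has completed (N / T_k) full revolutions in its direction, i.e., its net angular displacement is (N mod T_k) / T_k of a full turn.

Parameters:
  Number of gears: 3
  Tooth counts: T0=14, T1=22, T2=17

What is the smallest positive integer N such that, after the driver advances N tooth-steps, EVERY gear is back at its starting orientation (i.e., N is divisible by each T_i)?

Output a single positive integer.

Answer: 2618

Derivation:
Gear k returns to start when N is a multiple of T_k.
All gears at start simultaneously when N is a common multiple of [14, 22, 17]; the smallest such N is lcm(14, 22, 17).
Start: lcm = T0 = 14
Fold in T1=22: gcd(14, 22) = 2; lcm(14, 22) = 14 * 22 / 2 = 308 / 2 = 154
Fold in T2=17: gcd(154, 17) = 1; lcm(154, 17) = 154 * 17 / 1 = 2618 / 1 = 2618
Full cycle length = 2618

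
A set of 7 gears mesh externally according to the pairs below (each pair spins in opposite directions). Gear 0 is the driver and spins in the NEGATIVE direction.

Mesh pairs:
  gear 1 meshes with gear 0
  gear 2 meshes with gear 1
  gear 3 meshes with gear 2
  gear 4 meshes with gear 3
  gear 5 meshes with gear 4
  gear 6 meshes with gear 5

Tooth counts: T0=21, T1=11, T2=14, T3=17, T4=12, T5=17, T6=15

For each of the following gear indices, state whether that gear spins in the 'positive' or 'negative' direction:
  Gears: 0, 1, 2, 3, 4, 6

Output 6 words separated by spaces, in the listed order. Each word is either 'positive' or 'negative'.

Answer: negative positive negative positive negative negative

Derivation:
Gear 0 (driver): negative (depth 0)
  gear 1: meshes with gear 0 -> depth 1 -> positive (opposite of gear 0)
  gear 2: meshes with gear 1 -> depth 2 -> negative (opposite of gear 1)
  gear 3: meshes with gear 2 -> depth 3 -> positive (opposite of gear 2)
  gear 4: meshes with gear 3 -> depth 4 -> negative (opposite of gear 3)
  gear 5: meshes with gear 4 -> depth 5 -> positive (opposite of gear 4)
  gear 6: meshes with gear 5 -> depth 6 -> negative (opposite of gear 5)
Queried indices 0, 1, 2, 3, 4, 6 -> negative, positive, negative, positive, negative, negative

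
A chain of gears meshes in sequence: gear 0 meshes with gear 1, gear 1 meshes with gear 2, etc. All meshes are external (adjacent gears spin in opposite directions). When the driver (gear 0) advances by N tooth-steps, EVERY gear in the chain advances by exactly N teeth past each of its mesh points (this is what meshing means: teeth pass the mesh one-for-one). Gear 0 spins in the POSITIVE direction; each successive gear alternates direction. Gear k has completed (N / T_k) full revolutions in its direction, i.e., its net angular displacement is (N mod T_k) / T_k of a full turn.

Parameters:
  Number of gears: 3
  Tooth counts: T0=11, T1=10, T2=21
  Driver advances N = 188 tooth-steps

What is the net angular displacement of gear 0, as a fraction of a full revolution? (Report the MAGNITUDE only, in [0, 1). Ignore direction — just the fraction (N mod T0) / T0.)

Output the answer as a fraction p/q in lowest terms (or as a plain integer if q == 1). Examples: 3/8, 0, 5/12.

Answer: 1/11

Derivation:
Chain of 3 gears, tooth counts: [11, 10, 21]
  gear 0: T0=11, direction=positive, advance = 188 mod 11 = 1 teeth = 1/11 turn
  gear 1: T1=10, direction=negative, advance = 188 mod 10 = 8 teeth = 8/10 turn
  gear 2: T2=21, direction=positive, advance = 188 mod 21 = 20 teeth = 20/21 turn
Gear 0: 188 mod 11 = 1
Fraction = 1 / 11 = 1/11 (gcd(1,11)=1) = 1/11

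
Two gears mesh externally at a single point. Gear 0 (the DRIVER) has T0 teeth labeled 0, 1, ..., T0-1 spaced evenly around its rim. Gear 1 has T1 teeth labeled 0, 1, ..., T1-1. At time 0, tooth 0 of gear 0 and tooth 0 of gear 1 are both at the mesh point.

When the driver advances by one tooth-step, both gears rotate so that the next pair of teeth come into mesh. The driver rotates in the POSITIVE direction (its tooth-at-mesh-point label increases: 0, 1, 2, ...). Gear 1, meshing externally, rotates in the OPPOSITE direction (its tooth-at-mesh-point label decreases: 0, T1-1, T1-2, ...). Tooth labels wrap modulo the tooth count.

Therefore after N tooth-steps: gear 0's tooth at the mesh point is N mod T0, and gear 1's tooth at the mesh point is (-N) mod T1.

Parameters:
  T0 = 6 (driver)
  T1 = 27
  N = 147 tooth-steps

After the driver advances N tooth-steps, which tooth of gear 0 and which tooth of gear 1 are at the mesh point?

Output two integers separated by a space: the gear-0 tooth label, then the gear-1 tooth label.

Answer: 3 15

Derivation:
Gear 0 (driver, T0=6): tooth at mesh = N mod T0
  147 = 24 * 6 + 3, so 147 mod 6 = 3
  gear 0 tooth = 3
Gear 1 (driven, T1=27): tooth at mesh = (-N) mod T1
  147 = 5 * 27 + 12, so 147 mod 27 = 12
  (-147) mod 27 = (-12) mod 27 = 27 - 12 = 15
Mesh after 147 steps: gear-0 tooth 3 meets gear-1 tooth 15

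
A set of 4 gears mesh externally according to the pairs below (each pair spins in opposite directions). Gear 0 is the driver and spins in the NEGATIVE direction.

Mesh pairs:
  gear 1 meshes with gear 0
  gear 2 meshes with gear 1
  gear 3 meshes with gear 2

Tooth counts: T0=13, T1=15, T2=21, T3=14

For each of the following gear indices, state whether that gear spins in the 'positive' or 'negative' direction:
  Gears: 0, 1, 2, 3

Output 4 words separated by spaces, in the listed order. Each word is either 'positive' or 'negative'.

Gear 0 (driver): negative (depth 0)
  gear 1: meshes with gear 0 -> depth 1 -> positive (opposite of gear 0)
  gear 2: meshes with gear 1 -> depth 2 -> negative (opposite of gear 1)
  gear 3: meshes with gear 2 -> depth 3 -> positive (opposite of gear 2)
Queried indices 0, 1, 2, 3 -> negative, positive, negative, positive

Answer: negative positive negative positive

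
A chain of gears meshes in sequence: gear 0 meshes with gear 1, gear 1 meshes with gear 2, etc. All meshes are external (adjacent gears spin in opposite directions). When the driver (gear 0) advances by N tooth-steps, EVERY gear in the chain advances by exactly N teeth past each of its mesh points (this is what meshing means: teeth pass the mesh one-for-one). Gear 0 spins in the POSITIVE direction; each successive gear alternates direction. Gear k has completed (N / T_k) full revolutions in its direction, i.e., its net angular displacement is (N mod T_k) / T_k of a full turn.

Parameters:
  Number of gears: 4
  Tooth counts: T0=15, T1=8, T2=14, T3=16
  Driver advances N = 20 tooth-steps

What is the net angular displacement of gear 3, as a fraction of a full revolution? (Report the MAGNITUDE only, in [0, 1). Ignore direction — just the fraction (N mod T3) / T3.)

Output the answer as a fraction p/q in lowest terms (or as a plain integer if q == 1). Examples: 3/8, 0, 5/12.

Answer: 1/4

Derivation:
Chain of 4 gears, tooth counts: [15, 8, 14, 16]
  gear 0: T0=15, direction=positive, advance = 20 mod 15 = 5 teeth = 5/15 turn
  gear 1: T1=8, direction=negative, advance = 20 mod 8 = 4 teeth = 4/8 turn
  gear 2: T2=14, direction=positive, advance = 20 mod 14 = 6 teeth = 6/14 turn
  gear 3: T3=16, direction=negative, advance = 20 mod 16 = 4 teeth = 4/16 turn
Gear 3: 20 mod 16 = 4
Fraction = 4 / 16 = 1/4 (gcd(4,16)=4) = 1/4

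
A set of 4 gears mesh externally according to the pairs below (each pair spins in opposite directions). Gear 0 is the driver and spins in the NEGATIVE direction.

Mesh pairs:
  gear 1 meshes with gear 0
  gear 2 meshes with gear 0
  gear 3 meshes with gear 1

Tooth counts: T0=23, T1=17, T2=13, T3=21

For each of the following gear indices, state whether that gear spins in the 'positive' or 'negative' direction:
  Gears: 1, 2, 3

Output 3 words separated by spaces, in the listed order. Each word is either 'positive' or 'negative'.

Gear 0 (driver): negative (depth 0)
  gear 1: meshes with gear 0 -> depth 1 -> positive (opposite of gear 0)
  gear 2: meshes with gear 0 -> depth 1 -> positive (opposite of gear 0)
  gear 3: meshes with gear 1 -> depth 2 -> negative (opposite of gear 1)
Queried indices 1, 2, 3 -> positive, positive, negative

Answer: positive positive negative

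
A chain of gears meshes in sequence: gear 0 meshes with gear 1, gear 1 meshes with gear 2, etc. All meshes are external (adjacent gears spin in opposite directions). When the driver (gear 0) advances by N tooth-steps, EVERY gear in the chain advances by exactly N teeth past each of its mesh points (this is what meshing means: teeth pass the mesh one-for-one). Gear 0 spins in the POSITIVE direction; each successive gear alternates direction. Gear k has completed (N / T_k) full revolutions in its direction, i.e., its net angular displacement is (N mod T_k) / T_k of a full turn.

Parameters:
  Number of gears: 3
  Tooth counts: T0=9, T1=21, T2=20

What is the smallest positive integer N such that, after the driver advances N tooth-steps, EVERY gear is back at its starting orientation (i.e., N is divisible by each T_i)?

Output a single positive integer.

Gear k returns to start when N is a multiple of T_k.
All gears at start simultaneously when N is a common multiple of [9, 21, 20]; the smallest such N is lcm(9, 21, 20).
Start: lcm = T0 = 9
Fold in T1=21: gcd(9, 21) = 3; lcm(9, 21) = 9 * 21 / 3 = 189 / 3 = 63
Fold in T2=20: gcd(63, 20) = 1; lcm(63, 20) = 63 * 20 / 1 = 1260 / 1 = 1260
Full cycle length = 1260

Answer: 1260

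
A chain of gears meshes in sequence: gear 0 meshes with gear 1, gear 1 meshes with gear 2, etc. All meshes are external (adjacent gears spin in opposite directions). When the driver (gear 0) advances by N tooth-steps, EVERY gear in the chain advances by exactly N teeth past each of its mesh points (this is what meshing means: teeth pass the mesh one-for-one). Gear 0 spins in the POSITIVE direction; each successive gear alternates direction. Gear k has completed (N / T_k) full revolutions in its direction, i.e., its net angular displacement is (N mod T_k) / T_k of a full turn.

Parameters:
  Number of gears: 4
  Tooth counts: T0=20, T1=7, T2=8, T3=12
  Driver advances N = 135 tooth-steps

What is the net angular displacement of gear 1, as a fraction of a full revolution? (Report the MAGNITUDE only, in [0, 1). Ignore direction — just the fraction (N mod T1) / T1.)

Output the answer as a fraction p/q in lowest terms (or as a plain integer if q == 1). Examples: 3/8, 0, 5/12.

Answer: 2/7

Derivation:
Chain of 4 gears, tooth counts: [20, 7, 8, 12]
  gear 0: T0=20, direction=positive, advance = 135 mod 20 = 15 teeth = 15/20 turn
  gear 1: T1=7, direction=negative, advance = 135 mod 7 = 2 teeth = 2/7 turn
  gear 2: T2=8, direction=positive, advance = 135 mod 8 = 7 teeth = 7/8 turn
  gear 3: T3=12, direction=negative, advance = 135 mod 12 = 3 teeth = 3/12 turn
Gear 1: 135 mod 7 = 2
Fraction = 2 / 7 = 2/7 (gcd(2,7)=1) = 2/7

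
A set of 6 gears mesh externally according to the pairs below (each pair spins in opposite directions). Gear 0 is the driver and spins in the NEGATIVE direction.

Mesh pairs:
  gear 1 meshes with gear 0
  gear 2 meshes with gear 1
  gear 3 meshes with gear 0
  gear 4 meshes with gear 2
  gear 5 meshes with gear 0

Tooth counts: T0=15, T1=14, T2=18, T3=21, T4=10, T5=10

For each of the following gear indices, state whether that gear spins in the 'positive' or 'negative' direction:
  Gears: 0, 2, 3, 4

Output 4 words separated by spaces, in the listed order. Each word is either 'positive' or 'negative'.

Gear 0 (driver): negative (depth 0)
  gear 1: meshes with gear 0 -> depth 1 -> positive (opposite of gear 0)
  gear 2: meshes with gear 1 -> depth 2 -> negative (opposite of gear 1)
  gear 3: meshes with gear 0 -> depth 1 -> positive (opposite of gear 0)
  gear 4: meshes with gear 2 -> depth 3 -> positive (opposite of gear 2)
  gear 5: meshes with gear 0 -> depth 1 -> positive (opposite of gear 0)
Queried indices 0, 2, 3, 4 -> negative, negative, positive, positive

Answer: negative negative positive positive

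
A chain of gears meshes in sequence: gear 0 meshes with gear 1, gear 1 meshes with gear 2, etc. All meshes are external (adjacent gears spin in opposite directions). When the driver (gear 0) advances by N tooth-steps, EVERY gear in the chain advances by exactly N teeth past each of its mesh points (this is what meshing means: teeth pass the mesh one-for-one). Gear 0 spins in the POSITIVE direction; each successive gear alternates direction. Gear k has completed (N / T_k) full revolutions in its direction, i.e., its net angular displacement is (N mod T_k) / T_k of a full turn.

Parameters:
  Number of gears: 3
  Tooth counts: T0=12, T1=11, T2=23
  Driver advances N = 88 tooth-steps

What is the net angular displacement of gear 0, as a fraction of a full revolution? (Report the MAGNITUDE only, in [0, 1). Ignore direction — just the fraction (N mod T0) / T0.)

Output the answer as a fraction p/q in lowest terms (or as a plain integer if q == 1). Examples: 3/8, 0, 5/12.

Answer: 1/3

Derivation:
Chain of 3 gears, tooth counts: [12, 11, 23]
  gear 0: T0=12, direction=positive, advance = 88 mod 12 = 4 teeth = 4/12 turn
  gear 1: T1=11, direction=negative, advance = 88 mod 11 = 0 teeth = 0/11 turn
  gear 2: T2=23, direction=positive, advance = 88 mod 23 = 19 teeth = 19/23 turn
Gear 0: 88 mod 12 = 4
Fraction = 4 / 12 = 1/3 (gcd(4,12)=4) = 1/3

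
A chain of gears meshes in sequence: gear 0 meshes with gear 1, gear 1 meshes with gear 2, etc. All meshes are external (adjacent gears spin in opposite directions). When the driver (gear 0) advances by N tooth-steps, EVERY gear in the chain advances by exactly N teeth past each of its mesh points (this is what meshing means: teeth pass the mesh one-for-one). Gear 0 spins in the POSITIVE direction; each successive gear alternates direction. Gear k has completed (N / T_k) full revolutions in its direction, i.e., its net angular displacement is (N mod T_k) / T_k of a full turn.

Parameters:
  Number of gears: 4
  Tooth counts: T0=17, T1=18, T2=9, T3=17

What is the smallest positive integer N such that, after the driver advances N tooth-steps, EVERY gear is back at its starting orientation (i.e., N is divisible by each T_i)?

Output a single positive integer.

Gear k returns to start when N is a multiple of T_k.
All gears at start simultaneously when N is a common multiple of [17, 18, 9, 17]; the smallest such N is lcm(17, 18, 9, 17).
Start: lcm = T0 = 17
Fold in T1=18: gcd(17, 18) = 1; lcm(17, 18) = 17 * 18 / 1 = 306 / 1 = 306
Fold in T2=9: gcd(306, 9) = 9; lcm(306, 9) = 306 * 9 / 9 = 2754 / 9 = 306
Fold in T3=17: gcd(306, 17) = 17; lcm(306, 17) = 306 * 17 / 17 = 5202 / 17 = 306
Full cycle length = 306

Answer: 306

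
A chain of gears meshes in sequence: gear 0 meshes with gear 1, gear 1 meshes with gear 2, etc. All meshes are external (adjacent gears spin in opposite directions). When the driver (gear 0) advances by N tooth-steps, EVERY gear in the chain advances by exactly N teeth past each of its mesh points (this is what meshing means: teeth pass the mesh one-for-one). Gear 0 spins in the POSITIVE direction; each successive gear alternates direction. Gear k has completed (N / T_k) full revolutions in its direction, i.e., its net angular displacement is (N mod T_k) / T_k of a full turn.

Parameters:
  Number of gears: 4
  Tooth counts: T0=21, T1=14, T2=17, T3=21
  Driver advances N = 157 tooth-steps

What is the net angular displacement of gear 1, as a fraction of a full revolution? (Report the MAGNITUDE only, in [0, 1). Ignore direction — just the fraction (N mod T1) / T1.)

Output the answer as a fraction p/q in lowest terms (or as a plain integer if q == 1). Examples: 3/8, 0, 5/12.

Answer: 3/14

Derivation:
Chain of 4 gears, tooth counts: [21, 14, 17, 21]
  gear 0: T0=21, direction=positive, advance = 157 mod 21 = 10 teeth = 10/21 turn
  gear 1: T1=14, direction=negative, advance = 157 mod 14 = 3 teeth = 3/14 turn
  gear 2: T2=17, direction=positive, advance = 157 mod 17 = 4 teeth = 4/17 turn
  gear 3: T3=21, direction=negative, advance = 157 mod 21 = 10 teeth = 10/21 turn
Gear 1: 157 mod 14 = 3
Fraction = 3 / 14 = 3/14 (gcd(3,14)=1) = 3/14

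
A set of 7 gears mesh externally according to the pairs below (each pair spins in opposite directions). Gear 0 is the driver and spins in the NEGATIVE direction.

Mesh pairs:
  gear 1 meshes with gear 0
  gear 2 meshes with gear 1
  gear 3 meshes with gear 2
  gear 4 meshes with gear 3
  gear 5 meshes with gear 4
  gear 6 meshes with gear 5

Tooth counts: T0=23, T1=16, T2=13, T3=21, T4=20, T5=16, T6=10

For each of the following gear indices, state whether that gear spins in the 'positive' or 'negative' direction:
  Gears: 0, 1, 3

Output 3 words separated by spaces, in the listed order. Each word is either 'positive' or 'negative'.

Answer: negative positive positive

Derivation:
Gear 0 (driver): negative (depth 0)
  gear 1: meshes with gear 0 -> depth 1 -> positive (opposite of gear 0)
  gear 2: meshes with gear 1 -> depth 2 -> negative (opposite of gear 1)
  gear 3: meshes with gear 2 -> depth 3 -> positive (opposite of gear 2)
  gear 4: meshes with gear 3 -> depth 4 -> negative (opposite of gear 3)
  gear 5: meshes with gear 4 -> depth 5 -> positive (opposite of gear 4)
  gear 6: meshes with gear 5 -> depth 6 -> negative (opposite of gear 5)
Queried indices 0, 1, 3 -> negative, positive, positive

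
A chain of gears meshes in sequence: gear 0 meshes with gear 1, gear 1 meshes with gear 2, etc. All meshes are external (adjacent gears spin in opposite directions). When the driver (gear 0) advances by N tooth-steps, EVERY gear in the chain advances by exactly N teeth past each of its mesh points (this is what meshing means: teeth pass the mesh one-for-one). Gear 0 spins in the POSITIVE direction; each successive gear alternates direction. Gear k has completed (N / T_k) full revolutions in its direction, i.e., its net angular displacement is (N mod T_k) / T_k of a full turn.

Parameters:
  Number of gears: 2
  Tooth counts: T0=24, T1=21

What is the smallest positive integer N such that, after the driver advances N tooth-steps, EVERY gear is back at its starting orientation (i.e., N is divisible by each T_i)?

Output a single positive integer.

Gear k returns to start when N is a multiple of T_k.
All gears at start simultaneously when N is a common multiple of [24, 21]; the smallest such N is lcm(24, 21).
Start: lcm = T0 = 24
Fold in T1=21: gcd(24, 21) = 3; lcm(24, 21) = 24 * 21 / 3 = 504 / 3 = 168
Full cycle length = 168

Answer: 168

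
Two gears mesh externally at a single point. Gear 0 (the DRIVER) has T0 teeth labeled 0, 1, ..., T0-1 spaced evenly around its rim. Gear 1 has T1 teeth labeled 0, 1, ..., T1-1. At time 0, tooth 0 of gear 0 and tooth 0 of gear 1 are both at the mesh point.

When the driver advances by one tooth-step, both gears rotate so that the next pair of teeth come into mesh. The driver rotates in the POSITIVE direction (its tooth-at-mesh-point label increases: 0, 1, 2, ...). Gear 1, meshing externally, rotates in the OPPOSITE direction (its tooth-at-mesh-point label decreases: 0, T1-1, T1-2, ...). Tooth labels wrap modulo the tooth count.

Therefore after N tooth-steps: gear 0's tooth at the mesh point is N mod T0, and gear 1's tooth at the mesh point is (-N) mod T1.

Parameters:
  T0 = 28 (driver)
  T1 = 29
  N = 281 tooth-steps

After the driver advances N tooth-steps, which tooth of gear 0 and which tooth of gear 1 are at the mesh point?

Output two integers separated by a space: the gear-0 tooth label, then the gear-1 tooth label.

Gear 0 (driver, T0=28): tooth at mesh = N mod T0
  281 = 10 * 28 + 1, so 281 mod 28 = 1
  gear 0 tooth = 1
Gear 1 (driven, T1=29): tooth at mesh = (-N) mod T1
  281 = 9 * 29 + 20, so 281 mod 29 = 20
  (-281) mod 29 = (-20) mod 29 = 29 - 20 = 9
Mesh after 281 steps: gear-0 tooth 1 meets gear-1 tooth 9

Answer: 1 9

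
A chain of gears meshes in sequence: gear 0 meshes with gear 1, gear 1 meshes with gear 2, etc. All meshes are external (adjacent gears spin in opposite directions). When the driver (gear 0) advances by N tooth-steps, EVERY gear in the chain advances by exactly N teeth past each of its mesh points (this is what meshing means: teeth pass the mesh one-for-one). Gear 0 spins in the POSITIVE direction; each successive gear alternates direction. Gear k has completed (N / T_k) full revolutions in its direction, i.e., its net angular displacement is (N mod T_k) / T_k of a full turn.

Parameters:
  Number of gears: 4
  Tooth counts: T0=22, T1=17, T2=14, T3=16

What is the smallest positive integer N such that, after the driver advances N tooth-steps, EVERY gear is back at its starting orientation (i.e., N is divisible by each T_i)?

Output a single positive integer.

Answer: 20944

Derivation:
Gear k returns to start when N is a multiple of T_k.
All gears at start simultaneously when N is a common multiple of [22, 17, 14, 16]; the smallest such N is lcm(22, 17, 14, 16).
Start: lcm = T0 = 22
Fold in T1=17: gcd(22, 17) = 1; lcm(22, 17) = 22 * 17 / 1 = 374 / 1 = 374
Fold in T2=14: gcd(374, 14) = 2; lcm(374, 14) = 374 * 14 / 2 = 5236 / 2 = 2618
Fold in T3=16: gcd(2618, 16) = 2; lcm(2618, 16) = 2618 * 16 / 2 = 41888 / 2 = 20944
Full cycle length = 20944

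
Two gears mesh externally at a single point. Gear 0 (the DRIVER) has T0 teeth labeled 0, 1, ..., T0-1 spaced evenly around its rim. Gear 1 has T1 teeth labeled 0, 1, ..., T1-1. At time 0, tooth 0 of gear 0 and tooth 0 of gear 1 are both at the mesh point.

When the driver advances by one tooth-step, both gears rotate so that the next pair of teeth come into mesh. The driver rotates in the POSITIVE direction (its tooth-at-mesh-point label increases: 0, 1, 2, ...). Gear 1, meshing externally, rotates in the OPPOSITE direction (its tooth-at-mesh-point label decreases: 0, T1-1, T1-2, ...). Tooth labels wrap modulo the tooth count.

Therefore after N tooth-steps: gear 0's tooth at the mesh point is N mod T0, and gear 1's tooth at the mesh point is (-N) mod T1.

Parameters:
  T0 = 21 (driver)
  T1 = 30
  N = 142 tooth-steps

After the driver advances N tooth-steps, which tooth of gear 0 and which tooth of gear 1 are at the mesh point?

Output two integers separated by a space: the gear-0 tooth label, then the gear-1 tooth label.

Answer: 16 8

Derivation:
Gear 0 (driver, T0=21): tooth at mesh = N mod T0
  142 = 6 * 21 + 16, so 142 mod 21 = 16
  gear 0 tooth = 16
Gear 1 (driven, T1=30): tooth at mesh = (-N) mod T1
  142 = 4 * 30 + 22, so 142 mod 30 = 22
  (-142) mod 30 = (-22) mod 30 = 30 - 22 = 8
Mesh after 142 steps: gear-0 tooth 16 meets gear-1 tooth 8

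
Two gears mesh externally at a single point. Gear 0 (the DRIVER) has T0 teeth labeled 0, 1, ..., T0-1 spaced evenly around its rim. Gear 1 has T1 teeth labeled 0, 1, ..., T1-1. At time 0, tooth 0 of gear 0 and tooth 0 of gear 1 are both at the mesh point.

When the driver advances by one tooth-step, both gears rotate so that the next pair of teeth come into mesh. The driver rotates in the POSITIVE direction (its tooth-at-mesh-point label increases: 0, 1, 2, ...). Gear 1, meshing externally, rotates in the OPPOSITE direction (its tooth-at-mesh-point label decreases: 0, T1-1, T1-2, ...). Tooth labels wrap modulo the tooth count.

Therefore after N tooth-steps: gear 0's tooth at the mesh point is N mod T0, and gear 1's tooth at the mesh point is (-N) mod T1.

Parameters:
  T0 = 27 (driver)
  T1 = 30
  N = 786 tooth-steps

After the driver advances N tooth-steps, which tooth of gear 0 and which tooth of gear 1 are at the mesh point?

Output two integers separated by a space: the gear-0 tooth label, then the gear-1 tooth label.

Gear 0 (driver, T0=27): tooth at mesh = N mod T0
  786 = 29 * 27 + 3, so 786 mod 27 = 3
  gear 0 tooth = 3
Gear 1 (driven, T1=30): tooth at mesh = (-N) mod T1
  786 = 26 * 30 + 6, so 786 mod 30 = 6
  (-786) mod 30 = (-6) mod 30 = 30 - 6 = 24
Mesh after 786 steps: gear-0 tooth 3 meets gear-1 tooth 24

Answer: 3 24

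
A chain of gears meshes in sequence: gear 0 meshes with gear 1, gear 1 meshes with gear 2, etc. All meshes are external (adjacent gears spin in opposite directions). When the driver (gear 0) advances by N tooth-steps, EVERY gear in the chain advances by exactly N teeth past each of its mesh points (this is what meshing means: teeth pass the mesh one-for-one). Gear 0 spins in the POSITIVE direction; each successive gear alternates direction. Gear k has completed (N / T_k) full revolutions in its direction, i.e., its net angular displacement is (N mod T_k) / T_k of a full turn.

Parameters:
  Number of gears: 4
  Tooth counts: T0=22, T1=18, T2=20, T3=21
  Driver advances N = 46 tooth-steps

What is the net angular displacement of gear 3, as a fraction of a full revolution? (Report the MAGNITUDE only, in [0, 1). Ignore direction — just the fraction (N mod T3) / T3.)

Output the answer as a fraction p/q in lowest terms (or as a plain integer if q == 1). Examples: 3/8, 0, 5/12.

Answer: 4/21

Derivation:
Chain of 4 gears, tooth counts: [22, 18, 20, 21]
  gear 0: T0=22, direction=positive, advance = 46 mod 22 = 2 teeth = 2/22 turn
  gear 1: T1=18, direction=negative, advance = 46 mod 18 = 10 teeth = 10/18 turn
  gear 2: T2=20, direction=positive, advance = 46 mod 20 = 6 teeth = 6/20 turn
  gear 3: T3=21, direction=negative, advance = 46 mod 21 = 4 teeth = 4/21 turn
Gear 3: 46 mod 21 = 4
Fraction = 4 / 21 = 4/21 (gcd(4,21)=1) = 4/21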